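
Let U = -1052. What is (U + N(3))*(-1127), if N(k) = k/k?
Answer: 1184477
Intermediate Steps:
N(k) = 1
(U + N(3))*(-1127) = (-1052 + 1)*(-1127) = -1051*(-1127) = 1184477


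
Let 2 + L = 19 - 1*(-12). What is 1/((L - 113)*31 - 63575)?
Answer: -1/66179 ≈ -1.5111e-5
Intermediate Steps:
L = 29 (L = -2 + (19 - 1*(-12)) = -2 + (19 + 12) = -2 + 31 = 29)
1/((L - 113)*31 - 63575) = 1/((29 - 113)*31 - 63575) = 1/(-84*31 - 63575) = 1/(-2604 - 63575) = 1/(-66179) = -1/66179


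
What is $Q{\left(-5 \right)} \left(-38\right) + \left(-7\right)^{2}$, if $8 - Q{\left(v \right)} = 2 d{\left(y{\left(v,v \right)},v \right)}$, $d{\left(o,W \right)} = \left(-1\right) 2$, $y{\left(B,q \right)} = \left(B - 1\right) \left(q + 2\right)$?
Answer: $-407$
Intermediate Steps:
$y{\left(B,q \right)} = \left(-1 + B\right) \left(2 + q\right)$
$d{\left(o,W \right)} = -2$
$Q{\left(v \right)} = 12$ ($Q{\left(v \right)} = 8 - 2 \left(-2\right) = 8 - -4 = 8 + 4 = 12$)
$Q{\left(-5 \right)} \left(-38\right) + \left(-7\right)^{2} = 12 \left(-38\right) + \left(-7\right)^{2} = -456 + 49 = -407$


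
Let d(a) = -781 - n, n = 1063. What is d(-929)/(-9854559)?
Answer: 1844/9854559 ≈ 0.00018712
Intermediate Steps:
d(a) = -1844 (d(a) = -781 - 1*1063 = -781 - 1063 = -1844)
d(-929)/(-9854559) = -1844/(-9854559) = -1844*(-1/9854559) = 1844/9854559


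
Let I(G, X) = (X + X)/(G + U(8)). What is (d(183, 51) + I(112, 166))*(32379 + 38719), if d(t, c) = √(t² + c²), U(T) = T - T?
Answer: 2950567/14 + 213294*√4010 ≈ 1.3718e+7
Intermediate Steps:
U(T) = 0
I(G, X) = 2*X/G (I(G, X) = (X + X)/(G + 0) = (2*X)/G = 2*X/G)
d(t, c) = √(c² + t²)
(d(183, 51) + I(112, 166))*(32379 + 38719) = (√(51² + 183²) + 2*166/112)*(32379 + 38719) = (√(2601 + 33489) + 2*166*(1/112))*71098 = (√36090 + 83/28)*71098 = (3*√4010 + 83/28)*71098 = (83/28 + 3*√4010)*71098 = 2950567/14 + 213294*√4010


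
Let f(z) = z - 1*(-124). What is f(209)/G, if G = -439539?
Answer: -111/146513 ≈ -0.00075761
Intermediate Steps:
f(z) = 124 + z (f(z) = z + 124 = 124 + z)
f(209)/G = (124 + 209)/(-439539) = 333*(-1/439539) = -111/146513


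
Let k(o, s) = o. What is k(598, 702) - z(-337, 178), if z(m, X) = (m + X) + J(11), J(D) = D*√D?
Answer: 757 - 11*√11 ≈ 720.52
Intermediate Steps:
J(D) = D^(3/2)
z(m, X) = X + m + 11*√11 (z(m, X) = (m + X) + 11^(3/2) = (X + m) + 11*√11 = X + m + 11*√11)
k(598, 702) - z(-337, 178) = 598 - (178 - 337 + 11*√11) = 598 - (-159 + 11*√11) = 598 + (159 - 11*√11) = 757 - 11*√11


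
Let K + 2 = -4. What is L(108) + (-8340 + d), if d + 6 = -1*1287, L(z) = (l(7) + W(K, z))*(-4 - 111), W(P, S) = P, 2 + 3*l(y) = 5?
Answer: -9058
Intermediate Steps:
K = -6 (K = -2 - 4 = -6)
l(y) = 1 (l(y) = -⅔ + (⅓)*5 = -⅔ + 5/3 = 1)
L(z) = 575 (L(z) = (1 - 6)*(-4 - 111) = -5*(-115) = 575)
d = -1293 (d = -6 - 1*1287 = -6 - 1287 = -1293)
L(108) + (-8340 + d) = 575 + (-8340 - 1293) = 575 - 9633 = -9058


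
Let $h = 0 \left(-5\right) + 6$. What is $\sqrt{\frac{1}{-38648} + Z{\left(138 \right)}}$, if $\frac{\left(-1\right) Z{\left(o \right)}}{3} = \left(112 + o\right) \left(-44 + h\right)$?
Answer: $\frac{\sqrt{10642383806338}}{19324} \approx 168.82$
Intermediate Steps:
$h = 6$ ($h = 0 + 6 = 6$)
$Z{\left(o \right)} = 12768 + 114 o$ ($Z{\left(o \right)} = - 3 \left(112 + o\right) \left(-44 + 6\right) = - 3 \left(112 + o\right) \left(-38\right) = - 3 \left(-4256 - 38 o\right) = 12768 + 114 o$)
$\sqrt{\frac{1}{-38648} + Z{\left(138 \right)}} = \sqrt{\frac{1}{-38648} + \left(12768 + 114 \cdot 138\right)} = \sqrt{- \frac{1}{38648} + \left(12768 + 15732\right)} = \sqrt{- \frac{1}{38648} + 28500} = \sqrt{\frac{1101467999}{38648}} = \frac{\sqrt{10642383806338}}{19324}$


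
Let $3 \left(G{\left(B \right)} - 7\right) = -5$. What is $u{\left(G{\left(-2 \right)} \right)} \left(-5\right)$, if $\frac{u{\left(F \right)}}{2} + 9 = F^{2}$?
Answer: $- \frac{1750}{9} \approx -194.44$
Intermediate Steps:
$G{\left(B \right)} = \frac{16}{3}$ ($G{\left(B \right)} = 7 + \frac{1}{3} \left(-5\right) = 7 - \frac{5}{3} = \frac{16}{3}$)
$u{\left(F \right)} = -18 + 2 F^{2}$
$u{\left(G{\left(-2 \right)} \right)} \left(-5\right) = \left(-18 + 2 \left(\frac{16}{3}\right)^{2}\right) \left(-5\right) = \left(-18 + 2 \cdot \frac{256}{9}\right) \left(-5\right) = \left(-18 + \frac{512}{9}\right) \left(-5\right) = \frac{350}{9} \left(-5\right) = - \frac{1750}{9}$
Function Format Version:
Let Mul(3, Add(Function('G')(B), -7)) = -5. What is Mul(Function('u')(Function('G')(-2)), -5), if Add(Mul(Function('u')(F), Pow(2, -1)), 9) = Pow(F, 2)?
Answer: Rational(-1750, 9) ≈ -194.44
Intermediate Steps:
Function('G')(B) = Rational(16, 3) (Function('G')(B) = Add(7, Mul(Rational(1, 3), -5)) = Add(7, Rational(-5, 3)) = Rational(16, 3))
Function('u')(F) = Add(-18, Mul(2, Pow(F, 2)))
Mul(Function('u')(Function('G')(-2)), -5) = Mul(Add(-18, Mul(2, Pow(Rational(16, 3), 2))), -5) = Mul(Add(-18, Mul(2, Rational(256, 9))), -5) = Mul(Add(-18, Rational(512, 9)), -5) = Mul(Rational(350, 9), -5) = Rational(-1750, 9)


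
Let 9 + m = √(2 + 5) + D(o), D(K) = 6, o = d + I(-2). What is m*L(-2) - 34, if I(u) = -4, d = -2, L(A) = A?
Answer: -28 - 2*√7 ≈ -33.292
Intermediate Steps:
o = -6 (o = -2 - 4 = -6)
m = -3 + √7 (m = -9 + (√(2 + 5) + 6) = -9 + (√7 + 6) = -9 + (6 + √7) = -3 + √7 ≈ -0.35425)
m*L(-2) - 34 = (-3 + √7)*(-2) - 34 = (6 - 2*√7) - 34 = -28 - 2*√7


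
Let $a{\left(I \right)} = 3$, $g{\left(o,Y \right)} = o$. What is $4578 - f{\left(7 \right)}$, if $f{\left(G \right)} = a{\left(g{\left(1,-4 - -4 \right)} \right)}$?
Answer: $4575$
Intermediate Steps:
$f{\left(G \right)} = 3$
$4578 - f{\left(7 \right)} = 4578 - 3 = 4575$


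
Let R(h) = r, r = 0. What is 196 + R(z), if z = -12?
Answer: 196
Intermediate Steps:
R(h) = 0
196 + R(z) = 196 + 0 = 196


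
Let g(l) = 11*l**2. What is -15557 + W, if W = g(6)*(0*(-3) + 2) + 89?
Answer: -14676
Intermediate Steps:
W = 881 (W = (11*6**2)*(0*(-3) + 2) + 89 = (11*36)*(0 + 2) + 89 = 396*2 + 89 = 792 + 89 = 881)
-15557 + W = -15557 + 881 = -14676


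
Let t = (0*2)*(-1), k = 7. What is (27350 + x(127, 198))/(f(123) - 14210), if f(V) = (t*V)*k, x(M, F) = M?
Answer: -27477/14210 ≈ -1.9336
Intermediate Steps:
t = 0 (t = 0*(-1) = 0)
f(V) = 0 (f(V) = (0*V)*7 = 0*7 = 0)
(27350 + x(127, 198))/(f(123) - 14210) = (27350 + 127)/(0 - 14210) = 27477/(-14210) = 27477*(-1/14210) = -27477/14210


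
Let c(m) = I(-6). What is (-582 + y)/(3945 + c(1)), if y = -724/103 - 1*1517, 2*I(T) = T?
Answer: -72307/135342 ≈ -0.53425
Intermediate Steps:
I(T) = T/2
c(m) = -3 (c(m) = (½)*(-6) = -3)
y = -156975/103 (y = -724*1/103 - 1517 = -724/103 - 1517 = -156975/103 ≈ -1524.0)
(-582 + y)/(3945 + c(1)) = (-582 - 156975/103)/(3945 - 3) = -216921/103/3942 = -216921/103*1/3942 = -72307/135342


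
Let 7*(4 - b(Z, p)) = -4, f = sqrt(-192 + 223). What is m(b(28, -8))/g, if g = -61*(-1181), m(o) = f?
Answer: sqrt(31)/72041 ≈ 7.7286e-5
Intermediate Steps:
f = sqrt(31) ≈ 5.5678
b(Z, p) = 32/7 (b(Z, p) = 4 - 1/7*(-4) = 4 + 4/7 = 32/7)
m(o) = sqrt(31)
g = 72041
m(b(28, -8))/g = sqrt(31)/72041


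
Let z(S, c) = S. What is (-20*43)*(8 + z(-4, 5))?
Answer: -3440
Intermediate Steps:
(-20*43)*(8 + z(-4, 5)) = (-20*43)*(8 - 4) = -860*4 = -3440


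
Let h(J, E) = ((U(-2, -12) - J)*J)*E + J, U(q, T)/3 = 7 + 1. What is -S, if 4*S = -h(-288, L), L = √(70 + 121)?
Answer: -72 - 22464*√191 ≈ -3.1053e+5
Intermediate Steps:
U(q, T) = 24 (U(q, T) = 3*(7 + 1) = 3*8 = 24)
L = √191 ≈ 13.820
h(J, E) = J + E*J*(24 - J) (h(J, E) = ((24 - J)*J)*E + J = (J*(24 - J))*E + J = E*J*(24 - J) + J = J + E*J*(24 - J))
S = 72 + 22464*√191 (S = (-(-288)*(1 + 24*√191 - 1*√191*(-288)))/4 = (-(-288)*(1 + 24*√191 + 288*√191))/4 = (-(-288)*(1 + 312*√191))/4 = (-(-288 - 89856*√191))/4 = (288 + 89856*√191)/4 = 72 + 22464*√191 ≈ 3.1053e+5)
-S = -(72 + 22464*√191) = -72 - 22464*√191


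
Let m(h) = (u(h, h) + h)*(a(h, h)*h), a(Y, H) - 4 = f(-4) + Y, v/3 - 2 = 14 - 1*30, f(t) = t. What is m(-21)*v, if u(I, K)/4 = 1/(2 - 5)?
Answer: 413658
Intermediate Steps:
u(I, K) = -4/3 (u(I, K) = 4/(2 - 5) = 4/(-3) = 4*(-1/3) = -4/3)
v = -42 (v = 6 + 3*(14 - 1*30) = 6 + 3*(14 - 30) = 6 + 3*(-16) = 6 - 48 = -42)
a(Y, H) = Y (a(Y, H) = 4 + (-4 + Y) = Y)
m(h) = h**2*(-4/3 + h) (m(h) = (-4/3 + h)*(h*h) = (-4/3 + h)*h**2 = h**2*(-4/3 + h))
m(-21)*v = ((-21)**2*(-4/3 - 21))*(-42) = (441*(-67/3))*(-42) = -9849*(-42) = 413658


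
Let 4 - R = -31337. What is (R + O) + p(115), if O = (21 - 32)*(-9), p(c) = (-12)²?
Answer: 31584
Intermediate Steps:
p(c) = 144
R = 31341 (R = 4 - 1*(-31337) = 4 + 31337 = 31341)
O = 99 (O = -11*(-9) = 99)
(R + O) + p(115) = (31341 + 99) + 144 = 31440 + 144 = 31584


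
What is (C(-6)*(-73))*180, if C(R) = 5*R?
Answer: 394200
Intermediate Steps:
(C(-6)*(-73))*180 = ((5*(-6))*(-73))*180 = -30*(-73)*180 = 2190*180 = 394200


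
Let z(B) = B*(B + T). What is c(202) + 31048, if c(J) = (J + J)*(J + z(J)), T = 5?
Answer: 17005512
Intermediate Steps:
z(B) = B*(5 + B) (z(B) = B*(B + 5) = B*(5 + B))
c(J) = 2*J*(J + J*(5 + J)) (c(J) = (J + J)*(J + J*(5 + J)) = (2*J)*(J + J*(5 + J)) = 2*J*(J + J*(5 + J)))
c(202) + 31048 = 2*202**2*(6 + 202) + 31048 = 2*40804*208 + 31048 = 16974464 + 31048 = 17005512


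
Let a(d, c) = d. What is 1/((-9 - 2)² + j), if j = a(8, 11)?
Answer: 1/129 ≈ 0.0077519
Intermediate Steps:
j = 8
1/((-9 - 2)² + j) = 1/((-9 - 2)² + 8) = 1/((-11)² + 8) = 1/(121 + 8) = 1/129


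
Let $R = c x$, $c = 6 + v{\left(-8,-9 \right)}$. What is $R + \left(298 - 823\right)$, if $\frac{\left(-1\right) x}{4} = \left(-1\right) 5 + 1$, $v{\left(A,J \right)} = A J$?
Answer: $723$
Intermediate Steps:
$x = 16$ ($x = - 4 \left(\left(-1\right) 5 + 1\right) = - 4 \left(-5 + 1\right) = \left(-4\right) \left(-4\right) = 16$)
$c = 78$ ($c = 6 - -72 = 6 + 72 = 78$)
$R = 1248$ ($R = 78 \cdot 16 = 1248$)
$R + \left(298 - 823\right) = 1248 + \left(298 - 823\right) = 1248 - 525 = 723$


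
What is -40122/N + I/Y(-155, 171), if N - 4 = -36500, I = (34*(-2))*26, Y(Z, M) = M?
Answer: -28832033/3120408 ≈ -9.2398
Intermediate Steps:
I = -1768 (I = -68*26 = -1768)
N = -36496 (N = 4 - 36500 = -36496)
-40122/N + I/Y(-155, 171) = -40122/(-36496) - 1768/171 = -40122*(-1/36496) - 1768*1/171 = 20061/18248 - 1768/171 = -28832033/3120408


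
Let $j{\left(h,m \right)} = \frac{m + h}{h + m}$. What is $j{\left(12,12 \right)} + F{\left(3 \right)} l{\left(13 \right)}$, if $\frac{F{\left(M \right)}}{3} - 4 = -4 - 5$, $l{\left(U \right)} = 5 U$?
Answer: $-974$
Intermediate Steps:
$j{\left(h,m \right)} = 1$ ($j{\left(h,m \right)} = \frac{h + m}{h + m} = 1$)
$F{\left(M \right)} = -15$ ($F{\left(M \right)} = 12 + 3 \left(-4 - 5\right) = 12 + 3 \left(-9\right) = 12 - 27 = -15$)
$j{\left(12,12 \right)} + F{\left(3 \right)} l{\left(13 \right)} = 1 - 15 \cdot 5 \cdot 13 = 1 - 975 = -974$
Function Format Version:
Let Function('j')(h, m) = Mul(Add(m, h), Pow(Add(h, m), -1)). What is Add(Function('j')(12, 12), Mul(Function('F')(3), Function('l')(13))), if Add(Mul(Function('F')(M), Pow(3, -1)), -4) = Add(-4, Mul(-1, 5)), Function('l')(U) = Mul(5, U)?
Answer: -974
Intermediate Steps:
Function('j')(h, m) = 1 (Function('j')(h, m) = Mul(Add(h, m), Pow(Add(h, m), -1)) = 1)
Function('F')(M) = -15 (Function('F')(M) = Add(12, Mul(3, Add(-4, Mul(-1, 5)))) = Add(12, Mul(3, Add(-4, -5))) = Add(12, Mul(3, -9)) = Add(12, -27) = -15)
Add(Function('j')(12, 12), Mul(Function('F')(3), Function('l')(13))) = Add(1, Mul(-15, Mul(5, 13))) = Add(1, Mul(-15, 65)) = Add(1, -975) = -974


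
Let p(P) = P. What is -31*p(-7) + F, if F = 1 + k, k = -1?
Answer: 217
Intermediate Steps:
F = 0 (F = 1 - 1 = 0)
-31*p(-7) + F = -31*(-7) + 0 = 217 + 0 = 217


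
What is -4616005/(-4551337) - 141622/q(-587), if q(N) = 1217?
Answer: -638951770529/5538977129 ≈ -115.36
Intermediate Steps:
-4616005/(-4551337) - 141622/q(-587) = -4616005/(-4551337) - 141622/1217 = -4616005*(-1/4551337) - 141622*1/1217 = 4616005/4551337 - 141622/1217 = -638951770529/5538977129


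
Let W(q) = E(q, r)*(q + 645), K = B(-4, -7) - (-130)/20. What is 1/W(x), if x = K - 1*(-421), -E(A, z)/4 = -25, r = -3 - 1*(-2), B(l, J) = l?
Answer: 1/106850 ≈ 9.3589e-6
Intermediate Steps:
r = -1 (r = -3 + 2 = -1)
K = 5/2 (K = -4 - (-130)/20 = -4 - 1*(-13/2) = -4 + 13/2 = 5/2 ≈ 2.5000)
E(A, z) = 100 (E(A, z) = -4*(-25) = 100)
x = 847/2 (x = 5/2 - 1*(-421) = 5/2 + 421 = 847/2 ≈ 423.50)
W(q) = 64500 + 100*q (W(q) = 100*(q + 645) = 100*(645 + q) = 64500 + 100*q)
1/W(x) = 1/(64500 + 100*(847/2)) = 1/(64500 + 42350) = 1/106850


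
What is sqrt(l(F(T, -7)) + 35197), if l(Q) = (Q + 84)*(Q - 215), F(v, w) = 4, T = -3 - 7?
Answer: sqrt(16629) ≈ 128.95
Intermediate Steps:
T = -10
l(Q) = (-215 + Q)*(84 + Q) (l(Q) = (84 + Q)*(-215 + Q) = (-215 + Q)*(84 + Q))
sqrt(l(F(T, -7)) + 35197) = sqrt((-18060 + 4**2 - 131*4) + 35197) = sqrt((-18060 + 16 - 524) + 35197) = sqrt(-18568 + 35197) = sqrt(16629)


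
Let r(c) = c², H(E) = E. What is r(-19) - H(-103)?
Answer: 464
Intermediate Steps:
r(-19) - H(-103) = (-19)² - 1*(-103) = 361 + 103 = 464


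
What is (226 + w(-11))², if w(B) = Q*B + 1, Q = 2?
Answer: 42025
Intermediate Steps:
w(B) = 1 + 2*B (w(B) = 2*B + 1 = 1 + 2*B)
(226 + w(-11))² = (226 + (1 + 2*(-11)))² = (226 + (1 - 22))² = (226 - 21)² = 205² = 42025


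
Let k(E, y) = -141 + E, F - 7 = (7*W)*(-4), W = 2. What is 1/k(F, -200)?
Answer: -1/190 ≈ -0.0052632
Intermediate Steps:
F = -49 (F = 7 + (7*2)*(-4) = 7 + 14*(-4) = 7 - 56 = -49)
1/k(F, -200) = 1/(-141 - 49) = 1/(-190) = -1/190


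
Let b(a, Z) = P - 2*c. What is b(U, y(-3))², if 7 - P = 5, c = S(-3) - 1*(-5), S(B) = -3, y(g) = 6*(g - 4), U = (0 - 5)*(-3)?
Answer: 4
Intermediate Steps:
U = 15 (U = -5*(-3) = 15)
y(g) = -24 + 6*g (y(g) = 6*(-4 + g) = -24 + 6*g)
c = 2 (c = -3 - 1*(-5) = -3 + 5 = 2)
P = 2 (P = 7 - 1*5 = 7 - 5 = 2)
b(a, Z) = -2 (b(a, Z) = 2 - 2*2 = 2 - 4 = -2)
b(U, y(-3))² = (-2)² = 4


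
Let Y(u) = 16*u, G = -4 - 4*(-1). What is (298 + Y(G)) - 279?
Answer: 19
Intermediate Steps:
G = 0 (G = -4 + 4 = 0)
(298 + Y(G)) - 279 = (298 + 16*0) - 279 = (298 + 0) - 279 = 298 - 279 = 19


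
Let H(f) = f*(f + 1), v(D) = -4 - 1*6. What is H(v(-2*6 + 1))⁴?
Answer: 65610000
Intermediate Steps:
v(D) = -10 (v(D) = -4 - 6 = -10)
H(f) = f*(1 + f)
H(v(-2*6 + 1))⁴ = (-10*(1 - 10))⁴ = (-10*(-9))⁴ = 90⁴ = 65610000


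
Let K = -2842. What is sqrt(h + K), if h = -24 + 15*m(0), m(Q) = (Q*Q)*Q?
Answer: I*sqrt(2866) ≈ 53.535*I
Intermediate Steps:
m(Q) = Q**3 (m(Q) = Q**2*Q = Q**3)
h = -24 (h = -24 + 15*0**3 = -24 + 15*0 = -24 + 0 = -24)
sqrt(h + K) = sqrt(-24 - 2842) = sqrt(-2866) = I*sqrt(2866)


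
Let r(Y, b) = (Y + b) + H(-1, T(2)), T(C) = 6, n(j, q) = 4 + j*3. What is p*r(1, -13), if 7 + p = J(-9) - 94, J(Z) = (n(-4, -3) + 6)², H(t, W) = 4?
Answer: 776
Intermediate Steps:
n(j, q) = 4 + 3*j
J(Z) = 4 (J(Z) = ((4 + 3*(-4)) + 6)² = ((4 - 12) + 6)² = (-8 + 6)² = (-2)² = 4)
r(Y, b) = 4 + Y + b (r(Y, b) = (Y + b) + 4 = 4 + Y + b)
p = -97 (p = -7 + (4 - 94) = -7 - 90 = -97)
p*r(1, -13) = -97*(4 + 1 - 13) = -97*(-8) = 776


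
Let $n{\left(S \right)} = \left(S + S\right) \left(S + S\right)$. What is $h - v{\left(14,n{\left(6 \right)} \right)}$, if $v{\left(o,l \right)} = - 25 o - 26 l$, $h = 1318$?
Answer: $5412$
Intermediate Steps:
$n{\left(S \right)} = 4 S^{2}$ ($n{\left(S \right)} = 2 S 2 S = 4 S^{2}$)
$v{\left(o,l \right)} = - 26 l - 25 o$
$h - v{\left(14,n{\left(6 \right)} \right)} = 1318 - \left(- 26 \cdot 4 \cdot 6^{2} - 350\right) = 1318 - \left(- 26 \cdot 4 \cdot 36 - 350\right) = 1318 - \left(\left(-26\right) 144 - 350\right) = 1318 - \left(-3744 - 350\right) = 1318 - -4094 = 1318 + 4094 = 5412$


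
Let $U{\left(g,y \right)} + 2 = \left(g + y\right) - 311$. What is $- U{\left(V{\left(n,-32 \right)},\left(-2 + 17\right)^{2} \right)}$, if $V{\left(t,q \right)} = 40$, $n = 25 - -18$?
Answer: $48$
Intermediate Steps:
$n = 43$ ($n = 25 + 18 = 43$)
$U{\left(g,y \right)} = -313 + g + y$ ($U{\left(g,y \right)} = -2 - \left(311 - g - y\right) = -2 + \left(-311 + g + y\right) = -313 + g + y$)
$- U{\left(V{\left(n,-32 \right)},\left(-2 + 17\right)^{2} \right)} = - (-313 + 40 + \left(-2 + 17\right)^{2}) = - (-313 + 40 + 15^{2}) = - (-313 + 40 + 225) = \left(-1\right) \left(-48\right) = 48$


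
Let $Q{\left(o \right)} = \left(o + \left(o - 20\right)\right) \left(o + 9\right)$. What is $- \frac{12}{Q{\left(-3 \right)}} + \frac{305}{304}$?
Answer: $\frac{4269}{3952} \approx 1.0802$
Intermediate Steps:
$Q{\left(o \right)} = \left(-20 + 2 o\right) \left(9 + o\right)$ ($Q{\left(o \right)} = \left(o + \left(-20 + o\right)\right) \left(9 + o\right) = \left(-20 + 2 o\right) \left(9 + o\right)$)
$- \frac{12}{Q{\left(-3 \right)}} + \frac{305}{304} = - \frac{12}{-180 - -6 + 2 \left(-3\right)^{2}} + \frac{305}{304} = - \frac{12}{-180 + 6 + 2 \cdot 9} + 305 \cdot \frac{1}{304} = - \frac{12}{-180 + 6 + 18} + \frac{305}{304} = - \frac{12}{-156} + \frac{305}{304} = \left(-12\right) \left(- \frac{1}{156}\right) + \frac{305}{304} = \frac{1}{13} + \frac{305}{304} = \frac{4269}{3952}$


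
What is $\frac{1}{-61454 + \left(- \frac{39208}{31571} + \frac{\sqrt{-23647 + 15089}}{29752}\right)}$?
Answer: $- \frac{27110526006605075651264}{1666083933750778156014865167} - \frac{14827326337916 i \sqrt{8558}}{1666083933750778156014865167} \approx -1.6272 \cdot 10^{-5} - 8.2329 \cdot 10^{-13} i$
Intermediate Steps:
$\frac{1}{-61454 + \left(- \frac{39208}{31571} + \frac{\sqrt{-23647 + 15089}}{29752}\right)} = \frac{1}{-61454 + \left(\left(-39208\right) \frac{1}{31571} + \sqrt{-8558} \cdot \frac{1}{29752}\right)} = \frac{1}{-61454 - \left(\frac{39208}{31571} - i \sqrt{8558} \cdot \frac{1}{29752}\right)} = \frac{1}{-61454 - \left(\frac{39208}{31571} - \frac{i \sqrt{8558}}{29752}\right)} = \frac{1}{- \frac{1940203442}{31571} + \frac{i \sqrt{8558}}{29752}}$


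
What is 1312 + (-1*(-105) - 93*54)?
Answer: -3605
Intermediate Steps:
1312 + (-1*(-105) - 93*54) = 1312 + (105 - 5022) = 1312 - 4917 = -3605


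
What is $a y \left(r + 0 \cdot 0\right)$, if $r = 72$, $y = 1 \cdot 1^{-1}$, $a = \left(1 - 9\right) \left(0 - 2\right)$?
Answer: $1152$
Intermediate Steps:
$a = 16$ ($a = \left(-8\right) \left(-2\right) = 16$)
$y = 1$ ($y = 1 \cdot 1 = 1$)
$a y \left(r + 0 \cdot 0\right) = 16 \cdot 1 \left(72 + 0 \cdot 0\right) = 16 \left(72 + 0\right) = 16 \cdot 72 = 1152$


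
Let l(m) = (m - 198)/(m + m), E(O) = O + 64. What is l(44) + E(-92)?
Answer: -119/4 ≈ -29.750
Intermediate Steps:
E(O) = 64 + O
l(m) = (-198 + m)/(2*m) (l(m) = (-198 + m)/((2*m)) = (-198 + m)*(1/(2*m)) = (-198 + m)/(2*m))
l(44) + E(-92) = (1/2)*(-198 + 44)/44 + (64 - 92) = (1/2)*(1/44)*(-154) - 28 = -7/4 - 28 = -119/4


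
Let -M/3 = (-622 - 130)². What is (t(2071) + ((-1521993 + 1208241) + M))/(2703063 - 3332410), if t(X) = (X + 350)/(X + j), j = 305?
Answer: 530709427/166147608 ≈ 3.1942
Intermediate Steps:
M = -1696512 (M = -3*(-622 - 130)² = -3*(-752)² = -3*565504 = -1696512)
t(X) = (350 + X)/(305 + X) (t(X) = (X + 350)/(X + 305) = (350 + X)/(305 + X))
(t(2071) + ((-1521993 + 1208241) + M))/(2703063 - 3332410) = ((350 + 2071)/(305 + 2071) + ((-1521993 + 1208241) - 1696512))/(2703063 - 3332410) = (2421/2376 + (-313752 - 1696512))/(-629347) = ((1/2376)*2421 - 2010264)*(-1/629347) = (269/264 - 2010264)*(-1/629347) = -530709427/264*(-1/629347) = 530709427/166147608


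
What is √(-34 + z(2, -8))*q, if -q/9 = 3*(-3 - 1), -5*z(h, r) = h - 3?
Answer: 1404*I*√5/5 ≈ 627.89*I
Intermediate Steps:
z(h, r) = ⅗ - h/5 (z(h, r) = -(h - 3)/5 = -(-3 + h)/5 = ⅗ - h/5)
q = 108 (q = -27*(-3 - 1) = -27*(-4) = -9*(-12) = 108)
√(-34 + z(2, -8))*q = √(-34 + (⅗ - ⅕*2))*108 = √(-34 + (⅗ - ⅖))*108 = √(-34 + ⅕)*108 = √(-169/5)*108 = (13*I*√5/5)*108 = 1404*I*√5/5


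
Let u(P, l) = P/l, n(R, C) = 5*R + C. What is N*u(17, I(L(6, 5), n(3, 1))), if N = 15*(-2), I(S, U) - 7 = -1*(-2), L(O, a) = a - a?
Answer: -170/3 ≈ -56.667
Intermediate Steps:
n(R, C) = C + 5*R
L(O, a) = 0
I(S, U) = 9 (I(S, U) = 7 - 1*(-2) = 7 + 2 = 9)
N = -30
N*u(17, I(L(6, 5), n(3, 1))) = -510/9 = -30*17/9 = -170/3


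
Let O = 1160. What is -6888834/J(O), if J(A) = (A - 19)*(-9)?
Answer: 765426/1141 ≈ 670.84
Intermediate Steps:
J(A) = 171 - 9*A (J(A) = (-19 + A)*(-9) = 171 - 9*A)
-6888834/J(O) = -6888834/(171 - 9*1160) = -6888834/(171 - 10440) = -6888834/(-10269) = -6888834*(-1/10269) = 765426/1141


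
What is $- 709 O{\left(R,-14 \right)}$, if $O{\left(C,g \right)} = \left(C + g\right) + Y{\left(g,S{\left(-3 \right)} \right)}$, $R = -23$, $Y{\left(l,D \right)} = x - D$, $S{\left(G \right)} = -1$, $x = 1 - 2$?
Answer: $26233$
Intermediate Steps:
$x = -1$
$Y{\left(l,D \right)} = -1 - D$
$O{\left(C,g \right)} = C + g$ ($O{\left(C,g \right)} = \left(C + g\right) - 0 = \left(C + g\right) + \left(-1 + 1\right) = \left(C + g\right) + 0 = C + g$)
$- 709 O{\left(R,-14 \right)} = - 709 \left(-23 - 14\right) = \left(-709\right) \left(-37\right) = 26233$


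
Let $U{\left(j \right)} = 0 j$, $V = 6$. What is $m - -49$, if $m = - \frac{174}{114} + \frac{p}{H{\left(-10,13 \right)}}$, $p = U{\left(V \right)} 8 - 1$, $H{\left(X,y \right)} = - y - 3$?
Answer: $\frac{14451}{304} \approx 47.536$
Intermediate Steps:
$H{\left(X,y \right)} = -3 - y$
$U{\left(j \right)} = 0$
$p = -1$ ($p = 0 \cdot 8 - 1 = 0 - 1 = -1$)
$m = - \frac{445}{304}$ ($m = - \frac{174}{114} - \frac{1}{-3 - 13} = \left(-174\right) \frac{1}{114} - \frac{1}{-3 - 13} = - \frac{29}{19} - \frac{1}{-16} = - \frac{29}{19} - - \frac{1}{16} = - \frac{29}{19} + \frac{1}{16} = - \frac{445}{304} \approx -1.4638$)
$m - -49 = - \frac{445}{304} - -49 = - \frac{445}{304} + 49 = \frac{14451}{304}$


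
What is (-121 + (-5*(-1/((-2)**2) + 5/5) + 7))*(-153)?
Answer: 72063/4 ≈ 18016.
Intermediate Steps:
(-121 + (-5*(-1/((-2)**2) + 5/5) + 7))*(-153) = (-121 + (-5*(-1/4 + 5*(1/5)) + 7))*(-153) = (-121 + (-5*(-1*1/4 + 1) + 7))*(-153) = (-121 + (-5*(-1/4 + 1) + 7))*(-153) = (-121 + (-5*3/4 + 7))*(-153) = (-121 + (-15/4 + 7))*(-153) = (-121 + 13/4)*(-153) = -471/4*(-153) = 72063/4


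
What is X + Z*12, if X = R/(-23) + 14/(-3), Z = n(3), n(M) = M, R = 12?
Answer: 2126/69 ≈ 30.812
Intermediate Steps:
Z = 3
X = -358/69 (X = 12/(-23) + 14/(-3) = 12*(-1/23) + 14*(-⅓) = -12/23 - 14/3 = -358/69 ≈ -5.1884)
X + Z*12 = -358/69 + 3*12 = -358/69 + 36 = 2126/69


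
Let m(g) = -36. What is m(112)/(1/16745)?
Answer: -602820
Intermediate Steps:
m(112)/(1/16745) = -36/(1/16745) = -36/1/16745 = -36*16745 = -602820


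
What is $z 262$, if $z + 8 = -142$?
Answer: $-39300$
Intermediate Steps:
$z = -150$ ($z = -8 - 142 = -150$)
$z 262 = \left(-150\right) 262 = -39300$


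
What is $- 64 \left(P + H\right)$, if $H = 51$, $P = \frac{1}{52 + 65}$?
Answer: $- \frac{381952}{117} \approx -3264.5$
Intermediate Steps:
$P = \frac{1}{117} \approx 0.008547$
$- 64 \left(P + H\right) = - 64 \left(\frac{1}{117} + 51\right) = \left(-64\right) \frac{5968}{117} = - \frac{381952}{117}$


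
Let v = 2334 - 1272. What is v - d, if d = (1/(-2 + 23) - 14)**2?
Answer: 382493/441 ≈ 867.33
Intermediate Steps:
v = 1062
d = 85849/441 (d = (1/21 - 14)**2 = (-293/21)**2 = 85849/441 ≈ 194.67)
v - d = 1062 - 1*85849/441 = 1062 - 85849/441 = 382493/441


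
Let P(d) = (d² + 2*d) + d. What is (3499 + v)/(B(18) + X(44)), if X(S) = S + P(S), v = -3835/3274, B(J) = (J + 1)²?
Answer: 11451891/8096602 ≈ 1.4144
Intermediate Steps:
P(d) = d² + 3*d
B(J) = (1 + J)²
v = -3835/3274 (v = -3835*1/3274 = -3835/3274 ≈ -1.1714)
X(S) = S + S*(3 + S)
(3499 + v)/(B(18) + X(44)) = (3499 - 3835/3274)/((1 + 18)² + 44*(4 + 44)) = 11451891/(3274*(19² + 44*48)) = 11451891/(3274*(361 + 2112)) = (11451891/3274)/2473 = (11451891/3274)*(1/2473) = 11451891/8096602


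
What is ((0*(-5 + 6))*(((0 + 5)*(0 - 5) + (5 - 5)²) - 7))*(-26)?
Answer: 0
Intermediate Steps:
((0*(-5 + 6))*(((0 + 5)*(0 - 5) + (5 - 5)²) - 7))*(-26) = ((0*1)*((5*(-5) + 0²) - 7))*(-26) = (0*((-25 + 0) - 7))*(-26) = (0*(-25 - 7))*(-26) = (0*(-32))*(-26) = 0*(-26) = 0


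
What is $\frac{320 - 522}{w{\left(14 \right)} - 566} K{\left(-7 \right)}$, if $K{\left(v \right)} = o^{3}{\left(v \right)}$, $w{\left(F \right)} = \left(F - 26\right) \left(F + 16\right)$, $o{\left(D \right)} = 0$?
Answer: $0$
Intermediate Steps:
$w{\left(F \right)} = \left(-26 + F\right) \left(16 + F\right)$
$K{\left(v \right)} = 0$ ($K{\left(v \right)} = 0^{3} = 0$)
$\frac{320 - 522}{w{\left(14 \right)} - 566} K{\left(-7 \right)} = \frac{320 - 522}{\left(-416 + 14^{2} - 140\right) - 566} \cdot 0 = - \frac{202}{\left(-416 + 196 - 140\right) - 566} \cdot 0 = - \frac{202}{-360 - 566} \cdot 0 = - \frac{202}{-926} \cdot 0 = \left(-202\right) \left(- \frac{1}{926}\right) 0 = \frac{101}{463} \cdot 0 = 0$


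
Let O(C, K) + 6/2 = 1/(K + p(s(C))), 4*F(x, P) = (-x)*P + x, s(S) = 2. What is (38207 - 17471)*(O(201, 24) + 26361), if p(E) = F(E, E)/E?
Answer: 51923234304/95 ≈ 5.4656e+8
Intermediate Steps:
F(x, P) = x/4 - P*x/4 (F(x, P) = ((-x)*P + x)/4 = (-P*x + x)/4 = (x - P*x)/4 = x/4 - P*x/4)
p(E) = ¼ - E/4 (p(E) = (E*(1 - E)/4)/E = ¼ - E/4)
O(C, K) = -3 + 1/(-¼ + K) (O(C, K) = -3 + 1/(K + (¼ - ¼*2)) = -3 + 1/(K + (¼ - ½)) = -3 + 1/(K - ¼) = -3 + 1/(-¼ + K))
(38207 - 17471)*(O(201, 24) + 26361) = (38207 - 17471)*((7 - 12*24)/(-1 + 4*24) + 26361) = 20736*((7 - 288)/(-1 + 96) + 26361) = 20736*(-281/95 + 26361) = 20736*(2504014/95) = 51923234304/95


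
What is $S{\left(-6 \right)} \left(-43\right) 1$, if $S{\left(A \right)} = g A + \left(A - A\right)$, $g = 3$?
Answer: $774$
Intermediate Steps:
$S{\left(A \right)} = 3 A$ ($S{\left(A \right)} = 3 A + \left(A - A\right) = 3 A + 0 = 3 A$)
$S{\left(-6 \right)} \left(-43\right) 1 = 3 \left(-6\right) \left(-43\right) 1 = \left(-18\right) \left(-43\right) 1 = 774 \cdot 1 = 774$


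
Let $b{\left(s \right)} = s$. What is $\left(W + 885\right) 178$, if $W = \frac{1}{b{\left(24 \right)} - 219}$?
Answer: $\frac{30718172}{195} \approx 1.5753 \cdot 10^{5}$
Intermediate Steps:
$W = - \frac{1}{195}$ ($W = \frac{1}{24 - 219} = \frac{1}{-195} = - \frac{1}{195} \approx -0.0051282$)
$\left(W + 885\right) 178 = \left(- \frac{1}{195} + 885\right) 178 = \frac{172574}{195} \cdot 178 = \frac{30718172}{195}$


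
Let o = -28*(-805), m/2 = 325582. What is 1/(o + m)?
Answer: 1/673704 ≈ 1.4843e-6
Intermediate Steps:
m = 651164 (m = 2*325582 = 651164)
o = 22540
1/(o + m) = 1/(22540 + 651164) = 1/673704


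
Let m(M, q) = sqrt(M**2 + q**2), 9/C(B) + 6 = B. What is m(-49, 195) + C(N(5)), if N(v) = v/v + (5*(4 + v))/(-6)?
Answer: -18/25 + sqrt(40426) ≈ 200.34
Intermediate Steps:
N(v) = -7/3 - 5*v/6 (N(v) = 1 + (20 + 5*v)*(-1/6) = 1 + (-10/3 - 5*v/6) = -7/3 - 5*v/6)
C(B) = 9/(-6 + B)
m(-49, 195) + C(N(5)) = sqrt((-49)**2 + 195**2) + 9/(-6 + (-7/3 - 5/6*5)) = sqrt(2401 + 38025) + 9/(-6 + (-7/3 - 25/6)) = sqrt(40426) + 9/(-6 - 13/2) = sqrt(40426) + 9/(-25/2) = sqrt(40426) + 9*(-2/25) = sqrt(40426) - 18/25 = -18/25 + sqrt(40426)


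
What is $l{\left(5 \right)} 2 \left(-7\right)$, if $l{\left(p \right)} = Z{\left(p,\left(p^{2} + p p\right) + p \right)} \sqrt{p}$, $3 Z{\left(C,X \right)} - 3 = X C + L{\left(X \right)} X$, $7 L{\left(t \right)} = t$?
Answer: $- 3314 \sqrt{5} \approx -7410.3$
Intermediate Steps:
$L{\left(t \right)} = \frac{t}{7}$
$Z{\left(C,X \right)} = 1 + \frac{X^{2}}{21} + \frac{C X}{3}$ ($Z{\left(C,X \right)} = 1 + \frac{X C + \frac{X}{7} X}{3} = 1 + \frac{C X + \frac{X^{2}}{7}}{3} = 1 + \frac{\frac{X^{2}}{7} + C X}{3} = 1 + \left(\frac{X^{2}}{21} + \frac{C X}{3}\right) = 1 + \frac{X^{2}}{21} + \frac{C X}{3}$)
$l{\left(p \right)} = \sqrt{p} \left(1 + \frac{\left(p + 2 p^{2}\right)^{2}}{21} + \frac{p \left(p + 2 p^{2}\right)}{3}\right)$ ($l{\left(p \right)} = \left(1 + \frac{\left(\left(p^{2} + p p\right) + p\right)^{2}}{21} + \frac{p \left(\left(p^{2} + p p\right) + p\right)}{3}\right) \sqrt{p} = \left(1 + \frac{\left(\left(p^{2} + p^{2}\right) + p\right)^{2}}{21} + \frac{p \left(\left(p^{2} + p^{2}\right) + p\right)}{3}\right) \sqrt{p} = \left(1 + \frac{\left(2 p^{2} + p\right)^{2}}{21} + \frac{p \left(2 p^{2} + p\right)}{3}\right) \sqrt{p} = \left(1 + \frac{\left(p + 2 p^{2}\right)^{2}}{21} + \frac{p \left(p + 2 p^{2}\right)}{3}\right) \sqrt{p} = \sqrt{p} \left(1 + \frac{\left(p + 2 p^{2}\right)^{2}}{21} + \frac{p \left(p + 2 p^{2}\right)}{3}\right)$)
$l{\left(5 \right)} 2 \left(-7\right) = \frac{\sqrt{5} \left(21 + 4 \cdot 5^{4} + 8 \cdot 5^{2} + 18 \cdot 5^{3}\right)}{21} \cdot 2 \left(-7\right) = \frac{\sqrt{5} \left(21 + 4 \cdot 625 + 8 \cdot 25 + 18 \cdot 125\right)}{21} \cdot 2 \left(-7\right) = \frac{\sqrt{5} \left(21 + 2500 + 200 + 2250\right)}{21} \cdot 2 \left(-7\right) = \frac{1}{21} \sqrt{5} \cdot 4971 \cdot 2 \left(-7\right) = \frac{1657 \sqrt{5}}{7} \cdot 2 \left(-7\right) = \frac{3314 \sqrt{5}}{7} \left(-7\right) = - 3314 \sqrt{5}$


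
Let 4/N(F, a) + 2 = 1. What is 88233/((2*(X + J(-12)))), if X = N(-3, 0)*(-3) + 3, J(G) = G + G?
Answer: -29411/6 ≈ -4901.8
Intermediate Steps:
N(F, a) = -4 (N(F, a) = 4/(-2 + 1) = 4/(-1) = 4*(-1) = -4)
J(G) = 2*G
X = 15 (X = -4*(-3) + 3 = 12 + 3 = 15)
88233/((2*(X + J(-12)))) = 88233/((2*(15 + 2*(-12)))) = 88233/((2*(15 - 24))) = 88233/((2*(-9))) = 88233/(-18) = 88233*(-1/18) = -29411/6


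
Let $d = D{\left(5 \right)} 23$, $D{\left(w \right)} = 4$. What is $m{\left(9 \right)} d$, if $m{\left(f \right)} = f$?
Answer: $828$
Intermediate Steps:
$d = 92$ ($d = 4 \cdot 23 = 92$)
$m{\left(9 \right)} d = 9 \cdot 92 = 828$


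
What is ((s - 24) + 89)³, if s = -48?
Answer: 4913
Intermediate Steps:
((s - 24) + 89)³ = ((-48 - 24) + 89)³ = (-72 + 89)³ = 17³ = 4913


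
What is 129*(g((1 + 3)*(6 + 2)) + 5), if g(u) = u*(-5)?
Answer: -19995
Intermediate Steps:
g(u) = -5*u
129*(g((1 + 3)*(6 + 2)) + 5) = 129*(-5*(1 + 3)*(6 + 2) + 5) = 129*(-20*8 + 5) = 129*(-5*32 + 5) = 129*(-160 + 5) = 129*(-155) = -19995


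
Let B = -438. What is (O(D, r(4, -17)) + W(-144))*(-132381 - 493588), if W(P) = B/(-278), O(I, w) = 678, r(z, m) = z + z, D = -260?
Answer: -59129657709/139 ≈ -4.2539e+8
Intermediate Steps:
r(z, m) = 2*z
W(P) = 219/139 (W(P) = -438/(-278) = -438*(-1/278) = 219/139)
(O(D, r(4, -17)) + W(-144))*(-132381 - 493588) = (678 + 219/139)*(-132381 - 493588) = (94461/139)*(-625969) = -59129657709/139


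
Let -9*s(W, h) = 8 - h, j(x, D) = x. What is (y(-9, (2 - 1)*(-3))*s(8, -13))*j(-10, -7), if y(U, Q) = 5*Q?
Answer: -350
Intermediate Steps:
s(W, h) = -8/9 + h/9 (s(W, h) = -(8 - h)/9 = -8/9 + h/9)
(y(-9, (2 - 1)*(-3))*s(8, -13))*j(-10, -7) = ((5*((2 - 1)*(-3)))*(-8/9 + (⅑)*(-13)))*(-10) = ((5*(1*(-3)))*(-8/9 - 13/9))*(-10) = ((5*(-3))*(-7/3))*(-10) = -15*(-7/3)*(-10) = 35*(-10) = -350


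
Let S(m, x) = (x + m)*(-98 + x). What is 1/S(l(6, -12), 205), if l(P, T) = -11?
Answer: 1/20758 ≈ 4.8174e-5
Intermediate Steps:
S(m, x) = (-98 + x)*(m + x) (S(m, x) = (m + x)*(-98 + x) = (-98 + x)*(m + x))
1/S(l(6, -12), 205) = 1/(205² - 98*(-11) - 98*205 - 11*205) = 1/(42025 + 1078 - 20090 - 2255) = 1/20758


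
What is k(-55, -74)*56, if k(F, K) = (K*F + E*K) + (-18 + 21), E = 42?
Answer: 54040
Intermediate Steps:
k(F, K) = 3 + 42*K + F*K (k(F, K) = (K*F + 42*K) + (-18 + 21) = (F*K + 42*K) + 3 = (42*K + F*K) + 3 = 3 + 42*K + F*K)
k(-55, -74)*56 = (3 + 42*(-74) - 55*(-74))*56 = (3 - 3108 + 4070)*56 = 965*56 = 54040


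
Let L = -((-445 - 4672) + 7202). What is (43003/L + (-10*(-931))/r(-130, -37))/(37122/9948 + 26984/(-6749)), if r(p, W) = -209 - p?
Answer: 255224484773254/491412213435 ≈ 519.37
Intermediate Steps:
L = -2085 (L = -(-5117 + 7202) = -1*2085 = -2085)
(43003/L + (-10*(-931))/r(-130, -37))/(37122/9948 + 26984/(-6749)) = (43003/(-2085) + (-10*(-931))/(-209 - 1*(-130)))/(37122/9948 + 26984/(-6749)) = (43003*(-1/2085) + 9310/(-209 + 130))/(37122*(1/9948) + 26984*(-1/6749)) = (-43003/2085 + 9310/(-79))/(6187/1658 - 26984/6749) = (-43003/2085 + 9310*(-1/79))/(-2983409/11189842) = (-43003/2085 - 9310/79)*(-11189842/2983409) = -22808587/164715*(-11189842/2983409) = 255224484773254/491412213435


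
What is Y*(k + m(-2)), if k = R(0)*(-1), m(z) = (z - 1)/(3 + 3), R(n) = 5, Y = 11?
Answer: -121/2 ≈ -60.500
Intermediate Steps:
m(z) = -⅙ + z/6 (m(z) = (-1 + z)/6 = (-1 + z)*(⅙) = -⅙ + z/6)
k = -5 (k = 5*(-1) = -5)
Y*(k + m(-2)) = 11*(-5 + (-⅙ + (⅙)*(-2))) = 11*(-5 + (-⅙ - ⅓)) = 11*(-5 - ½) = 11*(-11/2) = -121/2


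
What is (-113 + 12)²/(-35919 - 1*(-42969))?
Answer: 10201/7050 ≈ 1.4470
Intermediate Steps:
(-113 + 12)²/(-35919 - 1*(-42969)) = (-101)²/(-35919 + 42969) = 10201/7050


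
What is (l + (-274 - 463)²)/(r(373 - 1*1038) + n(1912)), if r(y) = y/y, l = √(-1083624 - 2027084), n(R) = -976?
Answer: -543169/975 - 2*I*√777677/975 ≈ -557.1 - 1.8089*I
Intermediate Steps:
l = 2*I*√777677 (l = √(-3110708) = 2*I*√777677 ≈ 1763.7*I)
r(y) = 1
(l + (-274 - 463)²)/(r(373 - 1*1038) + n(1912)) = (2*I*√777677 + (-274 - 463)²)/(1 - 976) = (2*I*√777677 + (-737)²)/(-975) = (2*I*√777677 + 543169)*(-1/975) = (543169 + 2*I*√777677)*(-1/975) = -543169/975 - 2*I*√777677/975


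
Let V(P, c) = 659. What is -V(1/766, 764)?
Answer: -659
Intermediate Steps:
-V(1/766, 764) = -1*659 = -659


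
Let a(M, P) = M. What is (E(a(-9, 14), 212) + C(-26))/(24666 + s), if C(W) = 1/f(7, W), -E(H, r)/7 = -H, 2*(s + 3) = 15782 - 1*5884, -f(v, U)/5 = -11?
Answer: -866/407165 ≈ -0.0021269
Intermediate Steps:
f(v, U) = 55 (f(v, U) = -5*(-11) = 55)
s = 4946 (s = -3 + (15782 - 1*5884)/2 = -3 + (15782 - 5884)/2 = -3 + (1/2)*9898 = -3 + 4949 = 4946)
E(H, r) = 7*H (E(H, r) = -(-7)*H = 7*H)
C(W) = 1/55
(E(a(-9, 14), 212) + C(-26))/(24666 + s) = (7*(-9) + 1/55)/(24666 + 4946) = (-63 + 1/55)/29612 = -3464/55*1/29612 = -866/407165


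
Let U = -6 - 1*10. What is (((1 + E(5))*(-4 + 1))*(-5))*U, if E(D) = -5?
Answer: 960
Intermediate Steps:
U = -16 (U = -6 - 10 = -16)
(((1 + E(5))*(-4 + 1))*(-5))*U = (((1 - 5)*(-4 + 1))*(-5))*(-16) = (-4*(-3)*(-5))*(-16) = (12*(-5))*(-16) = -60*(-16) = 960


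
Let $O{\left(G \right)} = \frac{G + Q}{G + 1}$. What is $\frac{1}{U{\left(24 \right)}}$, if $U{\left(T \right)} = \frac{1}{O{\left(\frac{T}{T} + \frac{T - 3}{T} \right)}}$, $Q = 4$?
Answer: $\frac{47}{23} \approx 2.0435$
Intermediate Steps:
$O{\left(G \right)} = \frac{4 + G}{1 + G}$ ($O{\left(G \right)} = \frac{G + 4}{G + 1} = \frac{4 + G}{1 + G}$)
$U{\left(T \right)} = \frac{2 + \frac{-3 + T}{T}}{5 + \frac{-3 + T}{T}}$ ($U{\left(T \right)} = \frac{1}{\frac{1}{1 + \left(\frac{T}{T} + \frac{T - 3}{T}\right)} \left(4 + \left(\frac{T}{T} + \frac{T - 3}{T}\right)\right)} = \frac{1}{\frac{1}{1 + \left(1 + \frac{-3 + T}{T}\right)} \left(4 + \left(1 + \frac{-3 + T}{T}\right)\right)} = \frac{1}{\frac{1}{2 + \frac{-3 + T}{T}} \left(5 + \frac{-3 + T}{T}\right)} = \frac{2 + \frac{-3 + T}{T}}{5 + \frac{-3 + T}{T}}$)
$\frac{1}{U{\left(24 \right)}} = \frac{1}{\frac{1}{-1 + 2 \cdot 24} \left(-1 + 24\right)} = \frac{1}{\frac{1}{-1 + 48} \cdot 23} = \frac{1}{\frac{1}{47} \cdot 23} = \frac{1}{\frac{23}{47}} = \frac{47}{23}$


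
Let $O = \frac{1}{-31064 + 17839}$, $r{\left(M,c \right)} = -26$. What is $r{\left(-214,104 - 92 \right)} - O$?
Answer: $- \frac{343849}{13225} \approx -26.0$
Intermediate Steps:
$O = - \frac{1}{13225}$ ($O = \frac{1}{-13225} = - \frac{1}{13225} \approx -7.5614 \cdot 10^{-5}$)
$r{\left(-214,104 - 92 \right)} - O = -26 - - \frac{1}{13225} = -26 + \frac{1}{13225} = - \frac{343849}{13225}$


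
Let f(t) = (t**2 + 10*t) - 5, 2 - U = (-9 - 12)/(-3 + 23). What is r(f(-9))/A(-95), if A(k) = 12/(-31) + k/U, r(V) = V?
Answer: 13237/29816 ≈ 0.44396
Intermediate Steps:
U = 61/20 (U = 2 - (-9 - 12)/(-3 + 23) = 2 - (-21)/20 = 2 - 1*(-21/20) = 2 + 21/20 = 61/20 ≈ 3.0500)
f(t) = -5 + t**2 + 10*t
A(k) = -12/31 + 20*k/61 (A(k) = 12/(-31) + k/(61/20) = 12*(-1/31) + k*(20/61) = -12/31 + 20*k/61)
r(f(-9))/A(-95) = (-5 + (-9)**2 + 10*(-9))/(-12/31 + (20/61)*(-95)) = (-5 + 81 - 90)/(-12/31 - 1900/61) = -14/(-59632/1891) = -14*(-1891/59632) = 13237/29816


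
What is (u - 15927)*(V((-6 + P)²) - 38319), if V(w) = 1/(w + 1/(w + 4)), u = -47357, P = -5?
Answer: 18340116729298/7563 ≈ 2.4250e+9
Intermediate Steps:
V(w) = 1/(w + 1/(4 + w))
(u - 15927)*(V((-6 + P)²) - 38319) = (-47357 - 15927)*((4 + (-6 - 5)²)/(1 + ((-6 - 5)²)² + 4*(-6 - 5)²) - 38319) = -63284*((4 + (-11)²)/(1 + ((-11)²)² + 4*(-11)²) - 38319) = -63284*((4 + 121)/(1 + 121² + 4*121) - 38319) = -63284*(125/(1 + 14641 + 484) - 38319) = -63284*(125/15126 - 38319) = -63284*(-579613069/15126) = 18340116729298/7563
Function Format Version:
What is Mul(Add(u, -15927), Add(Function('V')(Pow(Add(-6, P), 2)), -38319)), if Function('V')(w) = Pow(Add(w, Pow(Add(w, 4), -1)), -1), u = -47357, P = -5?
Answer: Rational(18340116729298, 7563) ≈ 2.4250e+9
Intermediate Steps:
Function('V')(w) = Pow(Add(w, Pow(Add(4, w), -1)), -1)
Mul(Add(u, -15927), Add(Function('V')(Pow(Add(-6, P), 2)), -38319)) = Mul(Add(-47357, -15927), Add(Mul(Pow(Add(1, Pow(Pow(Add(-6, -5), 2), 2), Mul(4, Pow(Add(-6, -5), 2))), -1), Add(4, Pow(Add(-6, -5), 2))), -38319)) = Mul(-63284, Add(Mul(Pow(Add(1, Pow(Pow(-11, 2), 2), Mul(4, Pow(-11, 2))), -1), Add(4, Pow(-11, 2))), -38319)) = Mul(-63284, Add(Mul(Pow(Add(1, Pow(121, 2), Mul(4, 121)), -1), Add(4, 121)), -38319)) = Mul(-63284, Add(Mul(Pow(Add(1, 14641, 484), -1), 125), -38319)) = Mul(-63284, Add(Mul(Pow(15126, -1), 125), -38319)) = Mul(-63284, Add(Mul(Rational(1, 15126), 125), -38319)) = Mul(-63284, Add(Rational(125, 15126), -38319)) = Mul(-63284, Rational(-579613069, 15126)) = Rational(18340116729298, 7563)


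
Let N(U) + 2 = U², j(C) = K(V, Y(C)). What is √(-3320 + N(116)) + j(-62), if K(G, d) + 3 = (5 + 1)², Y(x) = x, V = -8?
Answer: 33 + 3*√1126 ≈ 133.67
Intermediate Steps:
K(G, d) = 33 (K(G, d) = -3 + (5 + 1)² = -3 + 6² = -3 + 36 = 33)
j(C) = 33
N(U) = -2 + U²
√(-3320 + N(116)) + j(-62) = √(-3320 + (-2 + 116²)) + 33 = √(-3320 + (-2 + 13456)) + 33 = √(-3320 + 13454) + 33 = √10134 + 33 = 3*√1126 + 33 = 33 + 3*√1126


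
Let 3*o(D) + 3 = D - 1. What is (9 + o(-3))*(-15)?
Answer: -100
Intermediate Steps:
o(D) = -4/3 + D/3 (o(D) = -1 + (D - 1)/3 = -1 + (-1 + D)/3 = -1 + (-1/3 + D/3) = -4/3 + D/3)
(9 + o(-3))*(-15) = (9 + (-4/3 + (1/3)*(-3)))*(-15) = (9 + (-4/3 - 1))*(-15) = (9 - 7/3)*(-15) = (20/3)*(-15) = -100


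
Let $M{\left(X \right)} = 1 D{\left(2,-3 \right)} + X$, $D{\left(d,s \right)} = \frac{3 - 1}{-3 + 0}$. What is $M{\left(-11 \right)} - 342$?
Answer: $- \frac{1061}{3} \approx -353.67$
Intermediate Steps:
$D{\left(d,s \right)} = - \frac{2}{3}$ ($D{\left(d,s \right)} = \frac{2}{-3} = 2 \left(- \frac{1}{3}\right) = - \frac{2}{3}$)
$M{\left(X \right)} = - \frac{2}{3} + X$ ($M{\left(X \right)} = 1 \left(- \frac{2}{3}\right) + X = - \frac{2}{3} + X$)
$M{\left(-11 \right)} - 342 = \left(- \frac{2}{3} - 11\right) - 342 = - \frac{35}{3} - 342 = - \frac{1061}{3}$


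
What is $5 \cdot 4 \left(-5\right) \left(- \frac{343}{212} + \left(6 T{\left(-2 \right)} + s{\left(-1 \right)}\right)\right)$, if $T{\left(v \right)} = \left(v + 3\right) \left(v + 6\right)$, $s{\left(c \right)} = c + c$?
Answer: $- \frac{108025}{53} \approx -2038.2$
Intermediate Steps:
$s{\left(c \right)} = 2 c$
$T{\left(v \right)} = \left(3 + v\right) \left(6 + v\right)$
$5 \cdot 4 \left(-5\right) \left(- \frac{343}{212} + \left(6 T{\left(-2 \right)} + s{\left(-1 \right)}\right)\right) = 5 \cdot 4 \left(-5\right) \left(- \frac{343}{212} + \left(6 \left(18 + \left(-2\right)^{2} + 9 \left(-2\right)\right) + 2 \left(-1\right)\right)\right) = 20 \left(-5\right) \left(\left(-343\right) \frac{1}{212} - \left(2 - 6 \left(18 + 4 - 18\right)\right)\right) = - 100 \left(- \frac{343}{212} + \left(6 \cdot 4 - 2\right)\right) = - 100 \left(- \frac{343}{212} + \left(24 - 2\right)\right) = - 100 \left(- \frac{343}{212} + 22\right) = \left(-100\right) \frac{4321}{212} = - \frac{108025}{53}$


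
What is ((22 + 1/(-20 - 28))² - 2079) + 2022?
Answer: 981697/2304 ≈ 426.08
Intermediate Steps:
((22 + 1/(-20 - 28))² - 2079) + 2022 = ((22 + 1/(-48))² - 2079) + 2022 = ((22 - 1/48)² - 2079) + 2022 = ((1055/48)² - 2079) + 2022 = (1113025/2304 - 2079) + 2022 = -3676991/2304 + 2022 = 981697/2304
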